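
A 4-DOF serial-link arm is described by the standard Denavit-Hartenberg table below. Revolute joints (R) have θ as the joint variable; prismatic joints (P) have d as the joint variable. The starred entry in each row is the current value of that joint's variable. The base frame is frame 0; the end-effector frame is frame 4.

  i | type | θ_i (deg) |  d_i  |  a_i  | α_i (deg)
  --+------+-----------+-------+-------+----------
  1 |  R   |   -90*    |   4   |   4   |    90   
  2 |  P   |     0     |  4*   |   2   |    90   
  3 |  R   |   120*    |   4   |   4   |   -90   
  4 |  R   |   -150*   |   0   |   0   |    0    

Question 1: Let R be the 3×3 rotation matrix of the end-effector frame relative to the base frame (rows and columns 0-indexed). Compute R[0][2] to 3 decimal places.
End-effector z-axis (col 2 of R) = (0.5000,0.8660,-0.0000)
R[0][2] = 0.5000

0.500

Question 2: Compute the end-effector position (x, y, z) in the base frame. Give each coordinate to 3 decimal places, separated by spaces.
after link 1: o_1 = (0.0000, -4.0000, 4.0000)
after link 2: o_2 = (-4.0000, -6.0000, 4.0000)
after link 3: o_3 = (-7.4641, -4.0000, 0.0000)
after link 4: o_4 = (-7.4641, -4.0000, 0.0000)

-7.464 -4.000 0.000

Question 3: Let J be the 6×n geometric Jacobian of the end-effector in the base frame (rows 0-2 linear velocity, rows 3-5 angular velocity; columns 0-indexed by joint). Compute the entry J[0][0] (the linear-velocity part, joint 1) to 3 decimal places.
axis z_0 = ẑ; lever o_n−o_0 = (-7.4641,-4.0000,0.0000)
cross product → J_v[:, 0] = (4.0000,-7.4641,0.0000)
J_ω[:, 0] = z_0
entry J[0][0] = 4.0000

4.000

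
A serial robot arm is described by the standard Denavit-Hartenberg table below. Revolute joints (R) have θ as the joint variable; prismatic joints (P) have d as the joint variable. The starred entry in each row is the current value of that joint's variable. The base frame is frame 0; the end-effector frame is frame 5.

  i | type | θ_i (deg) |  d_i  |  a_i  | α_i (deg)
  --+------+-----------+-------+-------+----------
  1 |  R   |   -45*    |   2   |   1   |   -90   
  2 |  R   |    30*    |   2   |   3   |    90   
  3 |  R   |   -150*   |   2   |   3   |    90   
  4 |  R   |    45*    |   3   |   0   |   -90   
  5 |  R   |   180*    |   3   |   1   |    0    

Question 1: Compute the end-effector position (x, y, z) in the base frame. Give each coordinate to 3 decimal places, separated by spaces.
5.932 0.449 4.281

after link 1: o_1 = (0.7071, -0.7071, 2.0000)
after link 2: o_2 = (3.9584, -1.1300, 0.5000)
after link 3: o_3 = (2.0139, -1.3068, 3.5311)
after link 4: o_4 = (2.9325, 1.4489, 4.2811)
after link 5: o_5 = (5.9325, 0.4489, 4.2811)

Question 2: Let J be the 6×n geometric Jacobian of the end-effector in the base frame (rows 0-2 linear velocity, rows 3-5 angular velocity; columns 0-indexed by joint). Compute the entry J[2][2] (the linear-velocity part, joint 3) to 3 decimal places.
1.256

axis z_2 = (0.3536,-0.3536,0.8660); lever o_n−o_2 = (1.9740,1.5789,3.7811)
cross product → J_v[:, 2] = (-2.7042,0.3727,1.2561)
J_ω[:, 2] = z_2
entry J[2][2] = 1.2561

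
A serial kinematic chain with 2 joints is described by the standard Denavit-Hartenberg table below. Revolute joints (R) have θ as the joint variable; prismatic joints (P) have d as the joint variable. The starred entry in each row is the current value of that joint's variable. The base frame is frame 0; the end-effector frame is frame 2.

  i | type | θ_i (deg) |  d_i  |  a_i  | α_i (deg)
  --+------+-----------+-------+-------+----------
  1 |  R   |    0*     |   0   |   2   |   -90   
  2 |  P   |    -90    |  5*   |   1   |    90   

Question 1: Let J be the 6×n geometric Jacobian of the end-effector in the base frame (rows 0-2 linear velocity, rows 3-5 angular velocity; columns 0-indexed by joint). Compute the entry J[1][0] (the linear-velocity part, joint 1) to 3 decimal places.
axis z_0 = ẑ; lever o_n−o_0 = (2.0000,5.0000,1.0000)
cross product → J_v[:, 0] = (-5.0000,2.0000,0.0000)
J_ω[:, 0] = z_0
entry J[1][0] = 2.0000

2.000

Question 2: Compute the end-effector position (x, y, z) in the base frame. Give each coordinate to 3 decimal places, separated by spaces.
after link 1: o_1 = (2.0000, 0.0000, 0.0000)
after link 2: o_2 = (2.0000, 5.0000, 1.0000)

2.000 5.000 1.000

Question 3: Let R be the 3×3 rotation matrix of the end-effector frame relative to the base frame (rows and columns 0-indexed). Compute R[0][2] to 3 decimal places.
End-effector z-axis (col 2 of R) = (-1.0000,0.0000,0.0000)
R[0][2] = -1.0000

-1.000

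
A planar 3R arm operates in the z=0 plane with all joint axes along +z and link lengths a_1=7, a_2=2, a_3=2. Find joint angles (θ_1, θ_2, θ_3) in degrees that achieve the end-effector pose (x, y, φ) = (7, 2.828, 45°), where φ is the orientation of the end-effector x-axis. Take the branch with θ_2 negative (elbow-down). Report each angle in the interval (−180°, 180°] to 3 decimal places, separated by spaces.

28.411 -135.003 151.593

wrist centre = target − a_3·(cos φ, sin φ) = (5.5858, 1.4138)
cos θ_2 = (33.1998−7²−2²)/(2·7·2) = -0.7071; θ_2 = -135.0035° (elbow-down)
β = atan2(1.4138,5.5858) = 14.2035°; ψ = atan2(-1.4141,5.5857) = -14.2070°
θ_1 = β − ψ = 28.4105°
θ_3 = φ − θ_1 − θ_2 = 151.5930° (wrapped to (-180°,180°])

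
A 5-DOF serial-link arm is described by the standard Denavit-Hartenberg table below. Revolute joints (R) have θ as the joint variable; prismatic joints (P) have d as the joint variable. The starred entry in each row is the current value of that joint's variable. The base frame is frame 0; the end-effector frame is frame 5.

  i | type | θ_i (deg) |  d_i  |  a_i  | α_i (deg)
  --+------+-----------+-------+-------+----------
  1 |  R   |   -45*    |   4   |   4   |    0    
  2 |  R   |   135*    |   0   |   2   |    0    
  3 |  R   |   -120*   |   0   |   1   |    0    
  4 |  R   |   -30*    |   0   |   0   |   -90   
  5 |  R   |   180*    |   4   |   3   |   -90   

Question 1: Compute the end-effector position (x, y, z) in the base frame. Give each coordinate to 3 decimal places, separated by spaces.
5.659 3.270 4.000

after link 1: o_1 = (2.8284, -2.8284, 4.0000)
after link 2: o_2 = (2.8284, -0.8284, 4.0000)
after link 3: o_3 = (3.6945, -1.3284, 4.0000)
after link 4: o_4 = (3.6945, -1.3284, 4.0000)
after link 5: o_5 = (5.6586, 3.2696, 4.0000)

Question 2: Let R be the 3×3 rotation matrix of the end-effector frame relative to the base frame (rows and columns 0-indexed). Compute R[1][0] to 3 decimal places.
0.866

End-effector x-axis (col 0 of R) = (-0.5000,0.8660,-0.0000)
R[1][0] = 0.8660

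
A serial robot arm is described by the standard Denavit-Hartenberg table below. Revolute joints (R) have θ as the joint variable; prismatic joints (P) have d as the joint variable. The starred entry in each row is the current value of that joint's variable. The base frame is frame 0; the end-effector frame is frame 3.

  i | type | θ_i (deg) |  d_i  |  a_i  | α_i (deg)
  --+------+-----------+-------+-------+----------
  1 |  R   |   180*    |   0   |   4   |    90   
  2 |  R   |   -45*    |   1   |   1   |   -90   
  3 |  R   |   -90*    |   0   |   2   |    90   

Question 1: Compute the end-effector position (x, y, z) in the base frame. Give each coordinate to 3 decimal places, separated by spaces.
-4.707 3.000 -0.707

after link 1: o_1 = (-4.0000, 0.0000, 0.0000)
after link 2: o_2 = (-4.7071, 1.0000, -0.7071)
after link 3: o_3 = (-4.7071, 3.0000, -0.7071)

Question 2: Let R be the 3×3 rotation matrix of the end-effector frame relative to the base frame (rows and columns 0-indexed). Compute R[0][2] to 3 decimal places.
End-effector z-axis (col 2 of R) = (0.7071,-0.0000,0.7071)
R[0][2] = 0.7071

0.707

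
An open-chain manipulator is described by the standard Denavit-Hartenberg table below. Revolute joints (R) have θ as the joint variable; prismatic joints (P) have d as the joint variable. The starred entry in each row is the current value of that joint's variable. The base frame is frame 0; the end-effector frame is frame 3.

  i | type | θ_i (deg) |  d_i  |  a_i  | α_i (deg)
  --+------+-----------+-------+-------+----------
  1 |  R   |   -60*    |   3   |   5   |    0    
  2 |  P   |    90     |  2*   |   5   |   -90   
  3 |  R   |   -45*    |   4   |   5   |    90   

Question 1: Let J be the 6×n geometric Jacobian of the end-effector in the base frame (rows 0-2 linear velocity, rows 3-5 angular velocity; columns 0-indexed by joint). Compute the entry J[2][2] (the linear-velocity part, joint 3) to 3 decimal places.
-3.536

axis z_2 = (-0.5000,0.8660,0.0000); lever o_n−o_2 = (1.0619,5.2319,3.5355)
cross product → J_v[:, 2] = (3.0619,1.7678,-3.5355)
J_ω[:, 2] = z_2
entry J[2][2] = -3.5355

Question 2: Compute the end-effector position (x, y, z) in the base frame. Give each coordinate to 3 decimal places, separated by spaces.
7.892 3.402 8.536

after link 1: o_1 = (2.5000, -4.3301, 3.0000)
after link 2: o_2 = (6.8301, -1.8301, 5.0000)
after link 3: o_3 = (7.8920, 3.4017, 8.5355)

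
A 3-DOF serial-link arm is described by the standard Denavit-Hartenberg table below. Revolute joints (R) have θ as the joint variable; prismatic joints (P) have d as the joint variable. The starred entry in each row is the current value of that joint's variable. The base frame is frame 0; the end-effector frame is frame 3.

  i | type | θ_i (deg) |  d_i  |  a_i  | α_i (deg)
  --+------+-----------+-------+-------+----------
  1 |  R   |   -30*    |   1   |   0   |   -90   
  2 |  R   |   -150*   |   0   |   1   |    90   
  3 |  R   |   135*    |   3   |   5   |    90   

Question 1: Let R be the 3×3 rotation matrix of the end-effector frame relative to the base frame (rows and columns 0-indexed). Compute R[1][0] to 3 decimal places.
0.306

End-effector x-axis (col 0 of R) = (0.8839,0.3062,-0.3536)
R[1][0] = 0.3062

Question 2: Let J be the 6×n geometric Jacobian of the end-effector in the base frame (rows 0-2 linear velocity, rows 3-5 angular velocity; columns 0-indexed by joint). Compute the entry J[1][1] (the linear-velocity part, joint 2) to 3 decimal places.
axis z_1 = (0.5000,0.8660,0.0000); lever o_n−o_1 = (2.3704,2.7139,-3.8658)
cross product → J_v[:, 1] = (-3.3479,1.9329,-0.6958)
J_ω[:, 1] = z_1
entry J[1][1] = 1.9329

1.933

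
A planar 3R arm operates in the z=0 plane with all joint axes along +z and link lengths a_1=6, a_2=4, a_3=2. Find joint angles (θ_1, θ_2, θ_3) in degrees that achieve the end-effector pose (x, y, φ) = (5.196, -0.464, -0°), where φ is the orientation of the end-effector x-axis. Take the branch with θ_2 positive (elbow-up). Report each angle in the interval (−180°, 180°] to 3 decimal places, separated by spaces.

-46.521 150.003 -103.481

wrist centre = target − a_3·(cos φ, sin φ) = (3.1960, -0.4640)
cos θ_2 = (10.4297−6²−4²)/(2·6·4) = -0.8660; θ_2 = 150.0026° (elbow-up)
β = atan2(-0.4640,3.1960) = -8.2606°; ψ = atan2(1.9998,2.5358) = 38.2608°
θ_1 = β − ψ = -46.5214°
θ_3 = φ − θ_1 − θ_2 = -103.4812° (wrapped to (-180°,180°])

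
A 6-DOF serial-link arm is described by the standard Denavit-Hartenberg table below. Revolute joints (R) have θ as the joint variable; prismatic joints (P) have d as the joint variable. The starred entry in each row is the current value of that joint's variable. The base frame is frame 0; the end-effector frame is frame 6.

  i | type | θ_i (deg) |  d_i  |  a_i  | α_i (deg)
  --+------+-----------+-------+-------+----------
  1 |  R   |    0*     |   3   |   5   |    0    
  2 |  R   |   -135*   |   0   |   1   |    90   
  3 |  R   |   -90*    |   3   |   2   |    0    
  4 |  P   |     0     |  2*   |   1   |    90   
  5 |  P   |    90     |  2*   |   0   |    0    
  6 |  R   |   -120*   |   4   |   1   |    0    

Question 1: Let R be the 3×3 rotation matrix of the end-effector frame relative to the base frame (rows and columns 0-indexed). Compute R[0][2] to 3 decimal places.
0.707

End-effector z-axis (col 2 of R) = (0.7071,0.7071,-0.0000)
R[0][2] = 0.7071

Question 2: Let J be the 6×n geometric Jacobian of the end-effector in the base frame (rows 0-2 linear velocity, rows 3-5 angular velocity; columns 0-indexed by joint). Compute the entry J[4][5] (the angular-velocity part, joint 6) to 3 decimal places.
axis z_5 = (0.7071,0.7071,-0.0000); lever o_n−o_5 = (3.1820,2.4749,-0.8660)
cross product → J_v[:, 5] = (-0.6124,0.6124,-0.5000)
J_ω[:, 5] = z_5
entry J[4][5] = 0.7071

0.707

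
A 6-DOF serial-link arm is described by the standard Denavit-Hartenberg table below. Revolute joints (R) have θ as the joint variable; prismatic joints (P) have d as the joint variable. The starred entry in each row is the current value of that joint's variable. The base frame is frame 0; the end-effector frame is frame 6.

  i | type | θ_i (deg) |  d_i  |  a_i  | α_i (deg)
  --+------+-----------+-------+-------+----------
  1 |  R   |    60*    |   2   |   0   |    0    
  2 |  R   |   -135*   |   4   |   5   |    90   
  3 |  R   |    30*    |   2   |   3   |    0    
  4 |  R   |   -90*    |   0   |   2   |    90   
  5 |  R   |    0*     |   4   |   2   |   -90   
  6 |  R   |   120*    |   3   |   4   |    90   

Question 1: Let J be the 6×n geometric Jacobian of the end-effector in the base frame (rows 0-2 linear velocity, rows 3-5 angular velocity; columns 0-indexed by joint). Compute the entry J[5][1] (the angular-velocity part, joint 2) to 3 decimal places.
axis z_1 = (0.0000,0.0000,1.0000); lever o_n−o_1 = (-2.7244,-9.1509,3.5000)
cross product → J_v[:, 1] = (9.1509,-2.7244,0.0000)
J_ω[:, 1] = z_1
entry J[5][1] = 1.0000

1.000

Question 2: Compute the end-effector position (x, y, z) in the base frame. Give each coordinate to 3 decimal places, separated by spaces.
after link 1: o_1 = (0.0000, 0.0000, 2.0000)
after link 2: o_2 = (1.2941, -4.8296, 6.0000)
after link 3: o_3 = (0.0347, -7.8568, 7.5000)
after link 4: o_4 = (0.2935, -8.8227, 5.7679)
after link 5: o_5 = (-0.3443, -6.4426, 2.0359)
after link 6: o_6 = (-2.7244, -9.1509, 5.5000)

-2.724 -9.151 5.500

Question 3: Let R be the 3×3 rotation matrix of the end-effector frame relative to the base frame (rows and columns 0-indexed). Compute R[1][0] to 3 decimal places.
End-effector x-axis (col 0 of R) = (0.1294,-0.4830,0.8660)
R[1][0] = -0.4830

-0.483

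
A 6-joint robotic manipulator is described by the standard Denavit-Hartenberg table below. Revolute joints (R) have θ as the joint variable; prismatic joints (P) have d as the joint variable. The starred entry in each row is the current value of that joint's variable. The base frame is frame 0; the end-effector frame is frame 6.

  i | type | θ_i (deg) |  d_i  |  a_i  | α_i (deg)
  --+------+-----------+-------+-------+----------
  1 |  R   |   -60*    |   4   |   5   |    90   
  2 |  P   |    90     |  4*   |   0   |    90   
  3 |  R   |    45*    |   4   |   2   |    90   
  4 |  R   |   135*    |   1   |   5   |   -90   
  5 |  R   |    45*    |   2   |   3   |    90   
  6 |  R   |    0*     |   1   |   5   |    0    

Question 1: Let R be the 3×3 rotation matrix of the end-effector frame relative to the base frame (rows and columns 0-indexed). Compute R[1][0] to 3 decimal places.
-0.506

End-effector x-axis (col 0 of R) = (0.1232,-0.5062,-0.8536)
R[1][0] = -0.5062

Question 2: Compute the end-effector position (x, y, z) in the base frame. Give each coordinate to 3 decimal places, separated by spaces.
6.490 -14.291 -4.061

after link 1: o_1 = (2.5000, -4.3301, 4.0000)
after link 2: o_2 = (-0.9641, -6.3301, 4.0000)
after link 3: o_3 = (-0.1888, -10.5013, 5.4142)
after link 4: o_4 = (4.3564, -11.9596, 3.6213)
after link 5: o_5 = (4.8848, -11.7536, 0.0607)
after link 6: o_6 = (6.4899, -14.2910, -4.0607)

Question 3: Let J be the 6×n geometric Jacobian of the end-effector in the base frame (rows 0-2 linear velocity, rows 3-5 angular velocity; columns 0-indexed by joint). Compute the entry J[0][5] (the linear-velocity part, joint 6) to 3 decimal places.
0.397

axis z_5 = (0.9892,-0.0062,0.1464); lever o_n−o_5 = (1.6051,-2.5374,-4.1213)
cross product → J_v[:, 5] = (0.3973,4.3119,-2.5000)
J_ω[:, 5] = z_5
entry J[0][5] = 0.3973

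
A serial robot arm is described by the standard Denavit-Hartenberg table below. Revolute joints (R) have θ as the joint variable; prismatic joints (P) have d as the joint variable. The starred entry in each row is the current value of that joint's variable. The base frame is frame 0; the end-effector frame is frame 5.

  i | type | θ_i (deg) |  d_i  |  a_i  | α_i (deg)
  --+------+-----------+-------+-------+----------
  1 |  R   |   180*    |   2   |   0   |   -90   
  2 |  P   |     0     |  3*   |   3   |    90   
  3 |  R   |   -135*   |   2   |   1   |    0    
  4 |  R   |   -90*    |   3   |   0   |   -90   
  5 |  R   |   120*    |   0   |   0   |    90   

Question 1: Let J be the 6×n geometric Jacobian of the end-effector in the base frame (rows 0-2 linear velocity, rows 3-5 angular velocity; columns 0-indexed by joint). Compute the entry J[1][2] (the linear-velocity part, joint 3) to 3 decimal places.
axis z_2 = (0.0000,0.0000,1.0000); lever o_n−o_2 = (0.7071,0.7071,5.0000)
cross product → J_v[:, 2] = (-0.7071,0.7071,0.0000)
J_ω[:, 2] = z_2
entry J[1][2] = 0.7071

0.707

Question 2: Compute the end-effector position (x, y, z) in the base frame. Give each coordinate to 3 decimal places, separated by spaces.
-2.293 -2.293 7.000

after link 1: o_1 = (0.0000, 0.0000, 2.0000)
after link 2: o_2 = (-3.0000, -3.0000, 2.0000)
after link 3: o_3 = (-2.2929, -2.2929, 4.0000)
after link 4: o_4 = (-2.2929, -2.2929, 7.0000)
after link 5: o_5 = (-2.2929, -2.2929, 7.0000)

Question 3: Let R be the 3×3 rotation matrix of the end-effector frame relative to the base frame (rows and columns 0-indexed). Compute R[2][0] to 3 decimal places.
End-effector x-axis (col 0 of R) = (-0.3536,0.3536,-0.8660)
R[2][0] = -0.8660

-0.866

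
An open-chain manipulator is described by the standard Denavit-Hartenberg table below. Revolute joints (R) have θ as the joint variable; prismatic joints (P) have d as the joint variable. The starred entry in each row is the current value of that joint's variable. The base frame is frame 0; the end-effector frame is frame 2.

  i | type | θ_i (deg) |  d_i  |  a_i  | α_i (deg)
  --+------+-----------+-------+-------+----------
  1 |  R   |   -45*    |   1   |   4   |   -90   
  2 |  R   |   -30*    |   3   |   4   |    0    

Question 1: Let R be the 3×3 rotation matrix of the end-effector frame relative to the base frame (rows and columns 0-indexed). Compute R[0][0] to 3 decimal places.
0.612

End-effector x-axis (col 0 of R) = (0.6124,-0.6124,0.5000)
R[0][0] = 0.6124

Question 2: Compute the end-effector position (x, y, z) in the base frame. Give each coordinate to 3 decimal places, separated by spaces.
after link 1: o_1 = (2.8284, -2.8284, 1.0000)
after link 2: o_2 = (7.3992, -3.1566, 3.0000)

7.399 -3.157 3.000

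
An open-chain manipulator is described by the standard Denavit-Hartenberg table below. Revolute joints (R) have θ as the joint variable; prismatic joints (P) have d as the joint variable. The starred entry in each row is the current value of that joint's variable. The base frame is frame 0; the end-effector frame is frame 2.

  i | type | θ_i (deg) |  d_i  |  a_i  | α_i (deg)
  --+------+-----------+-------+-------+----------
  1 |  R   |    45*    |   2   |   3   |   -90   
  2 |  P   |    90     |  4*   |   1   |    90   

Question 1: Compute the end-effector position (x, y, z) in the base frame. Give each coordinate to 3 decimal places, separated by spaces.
after link 1: o_1 = (2.1213, 2.1213, 2.0000)
after link 2: o_2 = (-0.7071, 4.9497, 1.0000)

-0.707 4.950 1.000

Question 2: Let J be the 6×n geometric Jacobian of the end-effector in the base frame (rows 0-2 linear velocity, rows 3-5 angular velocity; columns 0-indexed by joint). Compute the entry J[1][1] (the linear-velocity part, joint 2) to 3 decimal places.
prismatic axis z_1 = (-0.7071,0.7071,0.0000)
J_v[:, 1] = z_1; J_ω[:, 1] = (0,0,0)
entry J[1][1] = 0.7071

0.707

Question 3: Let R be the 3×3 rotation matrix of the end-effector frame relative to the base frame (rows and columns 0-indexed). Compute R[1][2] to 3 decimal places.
0.707

End-effector z-axis (col 2 of R) = (0.7071,0.7071,0.0000)
R[1][2] = 0.7071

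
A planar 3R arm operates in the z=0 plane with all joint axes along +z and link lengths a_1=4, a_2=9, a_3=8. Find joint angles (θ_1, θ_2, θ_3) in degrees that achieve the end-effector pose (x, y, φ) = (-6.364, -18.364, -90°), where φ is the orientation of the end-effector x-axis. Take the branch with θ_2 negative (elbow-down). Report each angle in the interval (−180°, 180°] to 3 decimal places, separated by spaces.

-90.001 -44.999 45.000

wrist centre = target − a_3·(cos φ, sin φ) = (-6.3640, -10.3640)
cos θ_2 = (147.9130−4²−9²)/(2·4·9) = 0.7071; θ_2 = -44.9985° (elbow-down)
β = atan2(-10.3640,-6.3640) = -121.5519°; ψ = atan2(-6.3638,10.3641) = -31.5508°
θ_1 = β − ψ = -90.0011°
θ_3 = φ − θ_1 − θ_2 = 44.9996° (wrapped to (-180°,180°])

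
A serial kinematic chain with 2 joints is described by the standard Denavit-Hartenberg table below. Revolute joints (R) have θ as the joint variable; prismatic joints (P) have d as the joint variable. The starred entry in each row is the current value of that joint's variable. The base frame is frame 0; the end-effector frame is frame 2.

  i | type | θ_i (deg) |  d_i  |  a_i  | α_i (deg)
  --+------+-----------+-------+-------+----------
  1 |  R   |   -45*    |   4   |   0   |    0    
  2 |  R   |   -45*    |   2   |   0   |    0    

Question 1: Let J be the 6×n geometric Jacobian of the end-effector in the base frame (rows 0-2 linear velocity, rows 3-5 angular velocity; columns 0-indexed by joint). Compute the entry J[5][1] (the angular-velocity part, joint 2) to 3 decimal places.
1.000

axis z_1 = (0.0000,0.0000,1.0000); lever o_n−o_1 = (0.0000,0.0000,2.0000)
cross product → J_v[:, 1] = (0.0000,0.0000,0.0000)
J_ω[:, 1] = z_1
entry J[5][1] = 1.0000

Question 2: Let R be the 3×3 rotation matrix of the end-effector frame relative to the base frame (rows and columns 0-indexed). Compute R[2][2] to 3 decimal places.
End-effector z-axis (col 2 of R) = (0.0000,0.0000,1.0000)
R[2][2] = 1.0000

1.000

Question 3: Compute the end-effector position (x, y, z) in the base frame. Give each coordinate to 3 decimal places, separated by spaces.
after link 1: o_1 = (0.0000, 0.0000, 4.0000)
after link 2: o_2 = (0.0000, 0.0000, 6.0000)

0.000 0.000 6.000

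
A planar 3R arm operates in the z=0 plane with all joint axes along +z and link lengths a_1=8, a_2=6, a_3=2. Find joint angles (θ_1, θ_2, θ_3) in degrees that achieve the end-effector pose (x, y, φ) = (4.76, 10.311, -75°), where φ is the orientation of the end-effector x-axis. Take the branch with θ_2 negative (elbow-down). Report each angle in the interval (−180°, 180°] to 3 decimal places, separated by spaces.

90.000 -44.998 -120.003

wrist centre = target − a_3·(cos φ, sin φ) = (4.2424, 12.2429)
cos θ_2 = (167.8851−8²−6²)/(2·8·6) = 0.7071; θ_2 = -44.9976° (elbow-down)
β = atan2(12.2429,4.2424) = 70.8879°; ψ = atan2(-4.2425,12.2428) = -19.1126°
θ_1 = β − ψ = 90.0005°
θ_3 = φ − θ_1 − θ_2 = -120.0028° (wrapped to (-180°,180°])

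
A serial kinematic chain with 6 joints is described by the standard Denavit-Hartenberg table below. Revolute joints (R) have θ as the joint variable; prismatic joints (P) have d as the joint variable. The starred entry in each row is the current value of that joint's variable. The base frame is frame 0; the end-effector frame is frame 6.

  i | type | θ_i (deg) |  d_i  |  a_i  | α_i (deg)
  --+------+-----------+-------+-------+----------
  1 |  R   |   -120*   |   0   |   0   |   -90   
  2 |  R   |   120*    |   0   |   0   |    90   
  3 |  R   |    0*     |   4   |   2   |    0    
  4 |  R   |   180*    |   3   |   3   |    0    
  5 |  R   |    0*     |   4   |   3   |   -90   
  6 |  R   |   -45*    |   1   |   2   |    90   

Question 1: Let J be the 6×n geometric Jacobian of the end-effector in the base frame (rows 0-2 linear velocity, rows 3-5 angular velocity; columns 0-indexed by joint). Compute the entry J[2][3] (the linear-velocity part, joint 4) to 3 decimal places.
-0.866

axis z_3 = (-0.4330,-0.7500,-0.5000); lever o_n−o_3 = (-6.3630,-9.0211,2.2138)
cross product → J_v[:, 3] = (-6.1709,4.1401,-0.8660)
J_ω[:, 3] = z_3
entry J[2][3] = -0.8660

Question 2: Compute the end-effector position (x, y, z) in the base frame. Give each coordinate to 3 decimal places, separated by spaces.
after link 1: o_1 = (0.0000, 0.0000, 0.0000)
after link 2: o_2 = (0.0000, 0.0000, 0.0000)
after link 3: o_3 = (-1.2321, -2.1340, -3.7321)
after link 4: o_4 = (-3.2811, -5.6830, -2.6340)
after link 5: o_5 = (-5.7631, -9.9821, -2.0359)
after link 6: o_6 = (-7.5951, -11.1551, -1.5183)

-7.595 -11.155 -1.518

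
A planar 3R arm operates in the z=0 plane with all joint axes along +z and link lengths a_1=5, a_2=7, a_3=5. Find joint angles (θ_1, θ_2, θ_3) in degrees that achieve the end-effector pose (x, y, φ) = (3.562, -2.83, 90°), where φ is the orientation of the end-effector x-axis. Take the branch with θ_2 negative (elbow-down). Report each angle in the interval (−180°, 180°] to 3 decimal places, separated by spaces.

wrist centre = target − a_3·(cos φ, sin φ) = (3.5620, -7.8300)
cos θ_2 = (73.9967−5²−7²)/(2·5·7) = -0.0000; θ_2 = -90.0027° (elbow-down)
β = atan2(-7.8300,3.5620) = -65.5384°; ψ = atan2(-7.0000,4.9997) = -54.4641°
θ_1 = β − ψ = -11.0743°
θ_3 = φ − θ_1 − θ_2 = -168.9230° (wrapped to (-180°,180°])

-11.074 -90.003 -168.923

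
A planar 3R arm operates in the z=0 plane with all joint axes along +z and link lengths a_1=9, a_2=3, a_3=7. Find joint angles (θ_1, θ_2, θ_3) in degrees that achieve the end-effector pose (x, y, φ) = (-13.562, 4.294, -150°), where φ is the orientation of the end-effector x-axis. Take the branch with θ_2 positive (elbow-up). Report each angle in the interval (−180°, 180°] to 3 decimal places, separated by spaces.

119.999 60.008 29.994

wrist centre = target − a_3·(cos φ, sin φ) = (-7.4998, 7.7940)
cos θ_2 = (116.9938−9²−3²)/(2·9·3) = 0.4999; θ_2 = 60.0076° (elbow-up)
β = atan2(7.7940,-7.4998) = 133.8980°; ψ = atan2(2.5983,10.4997) = 13.8994°
θ_1 = β − ψ = 119.9987°
θ_3 = φ − θ_1 − θ_2 = 29.9937° (wrapped to (-180°,180°])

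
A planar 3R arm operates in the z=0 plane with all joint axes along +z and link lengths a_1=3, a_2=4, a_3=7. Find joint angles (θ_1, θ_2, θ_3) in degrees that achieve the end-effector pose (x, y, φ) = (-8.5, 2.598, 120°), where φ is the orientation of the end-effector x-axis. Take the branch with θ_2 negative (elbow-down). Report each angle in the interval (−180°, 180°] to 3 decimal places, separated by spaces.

wrist centre = target − a_3·(cos φ, sin φ) = (-5.0000, -3.4642)
cos θ_2 = (37.0005−3²−4²)/(2·3·4) = 0.5000; θ_2 = -59.9985° (elbow-down)
β = atan2(-3.4642,-5.0000) = -145.2844°; ψ = atan2(-3.4641,5.0001) = -34.7141°
θ_1 = β − ψ = -110.5703°
θ_3 = φ − θ_1 − θ_2 = -69.4312° (wrapped to (-180°,180°])

-110.570 -59.999 -69.431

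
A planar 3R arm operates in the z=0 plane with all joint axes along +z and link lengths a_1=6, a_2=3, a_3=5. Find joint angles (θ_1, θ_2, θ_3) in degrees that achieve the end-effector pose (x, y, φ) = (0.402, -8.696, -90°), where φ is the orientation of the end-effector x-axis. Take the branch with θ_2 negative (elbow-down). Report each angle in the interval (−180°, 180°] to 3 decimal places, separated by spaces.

wrist centre = target − a_3·(cos φ, sin φ) = (0.4020, -3.6960)
cos θ_2 = (13.8220−6²−3²)/(2·6·3) = -0.8661; θ_2 = -150.0034° (elbow-down)
β = atan2(-3.6960,0.4020) = -83.7926°; ψ = atan2(-1.4998,3.4018) = -23.7924°
θ_1 = β − ψ = -60.0002°
θ_3 = φ − θ_1 − θ_2 = 120.0036° (wrapped to (-180°,180°])

-60.000 -150.003 120.004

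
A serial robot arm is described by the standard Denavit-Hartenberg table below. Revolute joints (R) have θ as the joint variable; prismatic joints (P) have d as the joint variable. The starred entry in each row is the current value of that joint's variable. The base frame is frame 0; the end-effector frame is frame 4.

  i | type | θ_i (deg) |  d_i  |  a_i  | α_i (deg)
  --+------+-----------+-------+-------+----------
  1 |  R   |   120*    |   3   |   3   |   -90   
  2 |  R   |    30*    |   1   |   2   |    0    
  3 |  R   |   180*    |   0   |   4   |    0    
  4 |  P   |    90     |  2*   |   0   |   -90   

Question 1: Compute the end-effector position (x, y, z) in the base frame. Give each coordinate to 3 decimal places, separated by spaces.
-3.232 -0.402 4.000

after link 1: o_1 = (-1.5000, 2.5981, 3.0000)
after link 2: o_2 = (-3.2321, 3.5981, 2.0000)
after link 3: o_3 = (-1.5000, 0.5981, 4.0000)
after link 4: o_4 = (-3.2321, -0.4019, 4.0000)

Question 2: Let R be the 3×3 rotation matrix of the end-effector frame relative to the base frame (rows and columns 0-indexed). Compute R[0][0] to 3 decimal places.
-0.250

End-effector x-axis (col 0 of R) = (-0.2500,0.4330,0.8660)
R[0][0] = -0.2500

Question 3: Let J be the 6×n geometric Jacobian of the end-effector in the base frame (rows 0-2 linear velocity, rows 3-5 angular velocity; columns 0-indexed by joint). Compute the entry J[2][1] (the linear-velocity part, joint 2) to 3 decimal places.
1.732

axis z_1 = (-0.8660,-0.5000,0.0000); lever o_n−o_1 = (-1.7321,-3.0000,1.0000)
cross product → J_v[:, 1] = (-0.5000,0.8660,1.7321)
J_ω[:, 1] = z_1
entry J[2][1] = 1.7321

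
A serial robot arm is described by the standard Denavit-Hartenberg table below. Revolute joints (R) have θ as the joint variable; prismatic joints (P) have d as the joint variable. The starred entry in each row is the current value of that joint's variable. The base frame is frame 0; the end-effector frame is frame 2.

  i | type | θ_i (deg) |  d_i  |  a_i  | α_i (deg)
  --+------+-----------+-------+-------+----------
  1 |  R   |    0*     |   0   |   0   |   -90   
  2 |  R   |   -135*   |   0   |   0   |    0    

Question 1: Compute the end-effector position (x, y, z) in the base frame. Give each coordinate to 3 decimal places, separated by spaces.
after link 1: o_1 = (0.0000, 0.0000, 0.0000)
after link 2: o_2 = (0.0000, 0.0000, 0.0000)

0.000 0.000 0.000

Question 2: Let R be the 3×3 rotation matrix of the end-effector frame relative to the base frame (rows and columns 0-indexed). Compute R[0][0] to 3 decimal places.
-0.707

End-effector x-axis (col 0 of R) = (-0.7071,-0.0000,0.7071)
R[0][0] = -0.7071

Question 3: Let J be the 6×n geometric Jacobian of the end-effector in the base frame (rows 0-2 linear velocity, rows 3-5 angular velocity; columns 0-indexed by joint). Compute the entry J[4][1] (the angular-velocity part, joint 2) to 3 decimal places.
1.000

axis z_1 = (0.0000,1.0000,0.0000); lever o_n−o_1 = (0.0000,0.0000,0.0000)
cross product → J_v[:, 1] = (0.0000,0.0000,0.0000)
J_ω[:, 1] = z_1
entry J[4][1] = 1.0000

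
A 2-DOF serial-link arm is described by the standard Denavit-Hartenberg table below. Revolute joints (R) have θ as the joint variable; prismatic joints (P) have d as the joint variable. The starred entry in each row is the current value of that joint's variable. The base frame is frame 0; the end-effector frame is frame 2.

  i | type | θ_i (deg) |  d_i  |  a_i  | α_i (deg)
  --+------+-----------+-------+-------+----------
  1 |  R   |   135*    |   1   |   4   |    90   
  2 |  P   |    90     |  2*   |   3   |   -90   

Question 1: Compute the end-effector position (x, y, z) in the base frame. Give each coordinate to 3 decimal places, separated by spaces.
-1.414 4.243 4.000

after link 1: o_1 = (-2.8284, 2.8284, 1.0000)
after link 2: o_2 = (-1.4142, 4.2426, 4.0000)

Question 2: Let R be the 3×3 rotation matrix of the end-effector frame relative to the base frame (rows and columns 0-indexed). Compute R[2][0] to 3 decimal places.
1.000

End-effector x-axis (col 0 of R) = (-0.0000,0.0000,1.0000)
R[2][0] = 1.0000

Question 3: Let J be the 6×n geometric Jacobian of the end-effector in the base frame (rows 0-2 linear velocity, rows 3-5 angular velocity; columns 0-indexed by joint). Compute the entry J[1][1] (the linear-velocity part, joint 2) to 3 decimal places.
0.707

prismatic axis z_1 = (0.7071,0.7071,0.0000)
J_v[:, 1] = z_1; J_ω[:, 1] = (0,0,0)
entry J[1][1] = 0.7071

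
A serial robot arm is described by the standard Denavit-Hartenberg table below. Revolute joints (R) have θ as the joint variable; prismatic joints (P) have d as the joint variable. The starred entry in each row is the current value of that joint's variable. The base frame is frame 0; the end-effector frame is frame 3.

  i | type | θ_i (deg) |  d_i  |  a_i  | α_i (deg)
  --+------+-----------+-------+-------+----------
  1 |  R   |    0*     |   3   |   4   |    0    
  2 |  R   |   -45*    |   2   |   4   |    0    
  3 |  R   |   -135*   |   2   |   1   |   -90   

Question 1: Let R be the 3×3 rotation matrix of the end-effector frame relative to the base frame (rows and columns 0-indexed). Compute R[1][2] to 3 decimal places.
End-effector z-axis (col 2 of R) = (0.0000,-1.0000,0.0000)
R[1][2] = -1.0000

-1.000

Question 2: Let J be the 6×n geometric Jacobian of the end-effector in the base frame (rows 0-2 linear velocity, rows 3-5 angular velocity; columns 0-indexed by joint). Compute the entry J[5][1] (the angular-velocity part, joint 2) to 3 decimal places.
axis z_1 = (0.0000,0.0000,1.0000); lever o_n−o_1 = (1.8284,-2.8284,4.0000)
cross product → J_v[:, 1] = (2.8284,1.8284,-0.0000)
J_ω[:, 1] = z_1
entry J[5][1] = 1.0000

1.000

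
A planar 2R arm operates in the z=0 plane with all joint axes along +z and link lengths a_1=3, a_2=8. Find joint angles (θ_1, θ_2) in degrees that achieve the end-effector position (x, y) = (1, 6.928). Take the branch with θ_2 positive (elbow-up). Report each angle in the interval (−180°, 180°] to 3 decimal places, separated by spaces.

-16.431 120.004

cos θ_2 = (48.9972−3²−8²)/(2·3·8) = -0.5001; θ_2 = 120.0039° (elbow-up)
β = atan2(6.9280,1.0000) = 81.7866°; ψ = atan2(6.9279,-1.0005) = 98.2173°
θ_1 = β − ψ = -16.4308°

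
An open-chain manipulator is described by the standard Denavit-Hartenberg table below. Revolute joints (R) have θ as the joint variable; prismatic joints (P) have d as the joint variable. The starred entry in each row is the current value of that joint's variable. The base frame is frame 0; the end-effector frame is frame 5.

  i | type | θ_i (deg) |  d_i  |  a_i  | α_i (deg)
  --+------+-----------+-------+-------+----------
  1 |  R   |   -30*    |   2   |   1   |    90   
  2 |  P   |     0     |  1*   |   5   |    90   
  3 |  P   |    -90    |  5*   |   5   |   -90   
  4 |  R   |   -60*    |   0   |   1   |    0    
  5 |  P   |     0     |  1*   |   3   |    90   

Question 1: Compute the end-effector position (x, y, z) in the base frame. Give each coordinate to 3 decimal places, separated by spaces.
after link 1: o_1 = (0.8660, -0.5000, 2.0000)
after link 2: o_2 = (4.6962, -3.8660, 2.0000)
after link 3: o_3 = (7.1962, 0.4641, -3.0000)
after link 4: o_4 = (7.4462, 0.8971, -3.8660)
after link 5: o_5 = (9.0622, 1.6962, -6.4641)

9.062 1.696 -6.464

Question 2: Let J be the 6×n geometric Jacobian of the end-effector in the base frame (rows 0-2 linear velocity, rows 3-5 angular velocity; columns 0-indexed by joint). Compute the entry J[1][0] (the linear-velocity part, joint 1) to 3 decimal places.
9.062

axis z_0 = ẑ; lever o_n−o_0 = (9.0622,1.6962,-6.4641)
cross product → J_v[:, 0] = (-1.6962,9.0622,0.0000)
J_ω[:, 0] = z_0
entry J[1][0] = 9.0622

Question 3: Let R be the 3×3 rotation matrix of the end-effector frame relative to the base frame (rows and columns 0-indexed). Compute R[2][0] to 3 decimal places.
-0.866

End-effector x-axis (col 0 of R) = (0.2500,0.4330,-0.8660)
R[2][0] = -0.8660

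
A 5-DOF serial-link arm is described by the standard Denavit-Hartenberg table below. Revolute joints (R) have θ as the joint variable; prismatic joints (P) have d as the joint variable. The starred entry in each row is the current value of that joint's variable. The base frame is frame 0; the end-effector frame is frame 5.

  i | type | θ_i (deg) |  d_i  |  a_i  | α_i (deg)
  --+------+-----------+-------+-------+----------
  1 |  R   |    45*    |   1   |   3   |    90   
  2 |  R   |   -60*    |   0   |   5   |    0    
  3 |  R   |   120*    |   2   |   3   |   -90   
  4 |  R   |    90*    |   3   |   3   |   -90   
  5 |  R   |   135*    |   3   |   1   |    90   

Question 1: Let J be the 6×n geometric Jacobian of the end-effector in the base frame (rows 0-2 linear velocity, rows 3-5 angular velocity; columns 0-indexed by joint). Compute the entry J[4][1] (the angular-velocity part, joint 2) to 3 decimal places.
axis z_1 = (0.7071,-0.7071,0.0000); lever o_n−o_1 = (0.1566,0.5708,-3.1837)
cross product → J_v[:, 1] = (2.2512,2.2512,0.5143)
J_ω[:, 1] = z_1
entry J[4][1] = -0.7071

-0.707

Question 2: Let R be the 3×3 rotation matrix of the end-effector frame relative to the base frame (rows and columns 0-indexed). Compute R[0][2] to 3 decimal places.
-0.067

End-effector z-axis (col 2 of R) = (-0.0670,0.9330,-0.3536)
R[0][2] = -0.0670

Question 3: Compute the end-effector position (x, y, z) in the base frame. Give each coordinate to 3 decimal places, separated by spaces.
after link 1: o_1 = (2.1213, 2.1213, 1.0000)
after link 2: o_2 = (3.8891, 3.8891, -3.3301)
after link 3: o_3 = (6.3640, 3.5355, -0.7321)
after link 4: o_4 = (2.4055, 3.8197, 0.7679)
after link 5: o_5 = (2.2779, 2.6921, -2.1837)

2.278 2.692 -2.184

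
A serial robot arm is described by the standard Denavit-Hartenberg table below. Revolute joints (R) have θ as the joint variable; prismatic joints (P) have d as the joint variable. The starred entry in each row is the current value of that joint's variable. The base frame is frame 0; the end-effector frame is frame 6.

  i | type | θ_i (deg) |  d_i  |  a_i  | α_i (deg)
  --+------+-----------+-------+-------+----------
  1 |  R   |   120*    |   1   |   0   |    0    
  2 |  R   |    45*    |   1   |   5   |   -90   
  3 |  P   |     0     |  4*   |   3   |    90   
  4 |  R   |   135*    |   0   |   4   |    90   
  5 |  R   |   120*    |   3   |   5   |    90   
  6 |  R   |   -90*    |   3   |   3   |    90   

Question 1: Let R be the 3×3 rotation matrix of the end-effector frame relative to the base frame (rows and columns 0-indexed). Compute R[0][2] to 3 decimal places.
End-effector z-axis (col 2 of R) = (0.2500,-0.4330,-0.8660)
R[0][2] = 0.2500

0.250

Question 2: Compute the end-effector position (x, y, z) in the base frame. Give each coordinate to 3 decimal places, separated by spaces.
-6.714 -5.342 7.830

after link 1: o_1 = (0.0000, 0.0000, 1.0000)
after link 2: o_2 = (-4.8296, 1.2941, 2.0000)
after link 3: o_3 = (-8.7627, -1.7932, 2.0000)
after link 4: o_4 = (-6.7627, -5.2573, 2.0000)
after link 5: o_5 = (-10.6108, -4.5922, 6.3301)
after link 6: o_6 = (-6.7136, -5.3422, 7.8301)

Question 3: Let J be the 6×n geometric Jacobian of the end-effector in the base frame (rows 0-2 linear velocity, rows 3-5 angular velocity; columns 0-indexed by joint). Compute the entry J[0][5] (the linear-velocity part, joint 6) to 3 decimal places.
axis z_5 = (0.4330,-0.7500,0.5000); lever o_n−o_5 = (3.8971,-0.7500,1.5000)
cross product → J_v[:, 5] = (-0.7500,1.2990,2.5981)
J_ω[:, 5] = z_5
entry J[0][5] = -0.7500

-0.750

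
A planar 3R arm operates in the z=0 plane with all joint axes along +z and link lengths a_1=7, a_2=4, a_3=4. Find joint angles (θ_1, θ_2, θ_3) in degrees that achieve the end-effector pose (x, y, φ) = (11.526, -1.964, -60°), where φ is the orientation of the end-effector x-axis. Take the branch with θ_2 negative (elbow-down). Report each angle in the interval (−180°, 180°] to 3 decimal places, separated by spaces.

wrist centre = target − a_3·(cos φ, sin φ) = (9.5260, 1.5001)
cos θ_2 = (92.9950−7²−4²)/(2·7·4) = 0.4999; θ_2 = -60.0059° (elbow-down)
β = atan2(1.5001,9.5260) = 8.9491°; ψ = atan2(-3.4643,8.9996) = -21.0536°
θ_1 = β − ψ = 30.0028°
θ_3 = φ − θ_1 − θ_2 = -29.9968° (wrapped to (-180°,180°])

30.003 -60.006 -29.997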